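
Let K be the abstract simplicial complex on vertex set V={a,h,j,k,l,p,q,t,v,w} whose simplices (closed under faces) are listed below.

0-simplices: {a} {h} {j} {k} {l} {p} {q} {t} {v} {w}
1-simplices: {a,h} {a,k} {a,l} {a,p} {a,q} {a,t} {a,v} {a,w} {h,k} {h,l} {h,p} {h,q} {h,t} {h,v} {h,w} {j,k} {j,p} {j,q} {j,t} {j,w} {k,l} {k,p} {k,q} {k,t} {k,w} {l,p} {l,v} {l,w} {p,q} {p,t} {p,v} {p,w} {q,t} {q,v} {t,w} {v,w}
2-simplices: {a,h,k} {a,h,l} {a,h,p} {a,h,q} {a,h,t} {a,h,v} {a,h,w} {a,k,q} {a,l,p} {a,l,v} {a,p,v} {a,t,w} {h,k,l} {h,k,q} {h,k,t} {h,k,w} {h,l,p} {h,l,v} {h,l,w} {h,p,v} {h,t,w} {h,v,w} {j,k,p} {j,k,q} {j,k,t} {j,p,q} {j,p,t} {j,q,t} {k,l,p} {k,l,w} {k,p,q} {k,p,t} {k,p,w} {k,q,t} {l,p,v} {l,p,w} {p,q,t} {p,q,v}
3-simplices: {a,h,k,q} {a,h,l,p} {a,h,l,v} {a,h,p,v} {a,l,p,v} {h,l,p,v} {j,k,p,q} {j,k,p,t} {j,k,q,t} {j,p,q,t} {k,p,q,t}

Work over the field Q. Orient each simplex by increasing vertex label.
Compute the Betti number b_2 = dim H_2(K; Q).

n_0=10 n_1=36 n_2=38 n_3=11  [Q]
∂1: piv[ah,ak,al,ap,aq,at,av,aw,jk] rk=9  ker:hk,hl,hp,hq,ht,hv,hw,jp,jq,jt,jw,kl,kp,kq,kt,kw,lp,lv,lw,pq,pt,pv,pw,qt,qv,tw,vw
∂2: piv[ahk,ahl,ahp,ahq,aht,ahv,ahw,akq,alp,alv,apv,atw,hkl,hkt,hkw,hlw,hvw,jkp,jkq,jkt,jpq,jpt,jqt,klp,kpw,pqv] rk=26  ker:hkq,hlp,hlv,hpv,htw,klw,kpq,kpt,kqt,lpv,lpw,pqt
∂3: piv[ahkq,ahlp,ahlv,ahpv,alpv,jkpq,jkpt,jkqt,jpqt] rk=9  ker:hlpv,kpqt
b_2=(38−26)−9=3

b_2=3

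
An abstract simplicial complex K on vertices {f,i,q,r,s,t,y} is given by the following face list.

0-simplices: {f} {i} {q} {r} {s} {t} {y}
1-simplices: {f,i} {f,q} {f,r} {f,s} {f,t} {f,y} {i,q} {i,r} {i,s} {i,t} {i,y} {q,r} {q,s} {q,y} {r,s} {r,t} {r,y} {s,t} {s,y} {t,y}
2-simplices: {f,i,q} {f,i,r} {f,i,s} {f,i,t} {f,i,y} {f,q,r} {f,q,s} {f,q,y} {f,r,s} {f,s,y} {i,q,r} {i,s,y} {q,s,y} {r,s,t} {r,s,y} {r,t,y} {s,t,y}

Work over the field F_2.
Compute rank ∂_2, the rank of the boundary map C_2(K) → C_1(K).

rank∂_2=13

n_0=7 n_1=20 n_2=17  [Z2]
∂1: piv[fi,fq,fr,fs,ft,fy] rk=6  ker:iq,ir,is,it,iy,qr,qs,qy,rs,rt,ry,st,sy,ty
∂2: piv[fiq,fir,fis,fit,fiy,fqr,fqs,fqy,frs,fsy,rst,rsy,rty] rk=13  ker:iqr,isy,qsy,sty
rk∂_2=13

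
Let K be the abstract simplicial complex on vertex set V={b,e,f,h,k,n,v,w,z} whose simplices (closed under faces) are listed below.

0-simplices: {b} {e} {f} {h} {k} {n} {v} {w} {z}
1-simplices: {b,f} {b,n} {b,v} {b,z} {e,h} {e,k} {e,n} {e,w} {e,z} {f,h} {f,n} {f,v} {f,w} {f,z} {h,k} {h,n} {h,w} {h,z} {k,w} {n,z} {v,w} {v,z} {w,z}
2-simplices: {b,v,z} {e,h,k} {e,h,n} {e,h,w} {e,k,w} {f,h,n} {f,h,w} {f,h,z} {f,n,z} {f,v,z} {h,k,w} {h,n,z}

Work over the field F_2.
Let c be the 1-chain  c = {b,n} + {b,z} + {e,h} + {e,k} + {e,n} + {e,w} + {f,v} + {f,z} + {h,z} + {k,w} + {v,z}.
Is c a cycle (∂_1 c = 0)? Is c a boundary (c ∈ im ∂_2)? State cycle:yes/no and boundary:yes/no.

cycle:yes boundary:no

n_0=9 n_1=23 n_2=12  [Z2]
∂1: piv[bf,bn,bv,bz,eh,ek,en,ew] rk=8  ker:ez,fh,fn,fv,fw,fz,hk,hn,hw,hz,kw,nz,vw,vz,wz
∂2: piv[bvz,ehk,ehn,ehw,ekw,fhn,fhw,fhz,fnz,fvz] rk=10  ker:hkw,hnz
∂1c = 0
c vs im∂2: residual ≠ 0 ⇒ not boundary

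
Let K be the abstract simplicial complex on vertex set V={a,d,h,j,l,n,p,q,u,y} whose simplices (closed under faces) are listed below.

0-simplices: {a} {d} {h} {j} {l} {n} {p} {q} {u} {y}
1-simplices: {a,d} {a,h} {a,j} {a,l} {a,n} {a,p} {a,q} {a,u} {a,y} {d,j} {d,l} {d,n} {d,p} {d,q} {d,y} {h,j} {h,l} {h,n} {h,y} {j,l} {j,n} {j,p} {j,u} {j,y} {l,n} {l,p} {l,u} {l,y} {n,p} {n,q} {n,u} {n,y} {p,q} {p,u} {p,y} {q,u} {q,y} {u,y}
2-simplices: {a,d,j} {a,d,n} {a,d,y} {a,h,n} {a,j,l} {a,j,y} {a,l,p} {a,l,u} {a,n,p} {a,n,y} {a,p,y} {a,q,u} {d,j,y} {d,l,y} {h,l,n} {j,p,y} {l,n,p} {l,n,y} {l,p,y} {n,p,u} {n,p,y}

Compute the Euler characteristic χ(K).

n_0=10 n_1=38 n_2=21
χ=+10−38+21=-7

χ(K)=-7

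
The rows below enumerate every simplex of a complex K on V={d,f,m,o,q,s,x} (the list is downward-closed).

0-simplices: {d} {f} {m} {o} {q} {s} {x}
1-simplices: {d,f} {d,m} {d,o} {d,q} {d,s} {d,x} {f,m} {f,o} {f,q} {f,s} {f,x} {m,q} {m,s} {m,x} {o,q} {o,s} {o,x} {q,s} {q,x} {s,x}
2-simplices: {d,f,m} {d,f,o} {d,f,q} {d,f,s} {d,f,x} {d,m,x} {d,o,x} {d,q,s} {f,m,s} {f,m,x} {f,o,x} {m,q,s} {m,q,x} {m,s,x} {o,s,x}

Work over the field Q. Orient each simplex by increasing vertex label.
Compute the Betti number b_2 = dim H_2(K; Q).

n_0=7 n_1=20 n_2=15  [Q]
∂1: piv[df,dm,do,dq,ds,dx] rk=6  ker:fm,fo,fq,fs,fx,mq,ms,mx,oq,os,ox,qs,qx,sx
∂2: piv[dfm,dfo,dfq,dfs,dfx,dmx,dox,dqs,fms,mqs,mqx,msx,osx] rk=13  ker:fmx,fox
b_2=(15−13)−0=2

b_2=2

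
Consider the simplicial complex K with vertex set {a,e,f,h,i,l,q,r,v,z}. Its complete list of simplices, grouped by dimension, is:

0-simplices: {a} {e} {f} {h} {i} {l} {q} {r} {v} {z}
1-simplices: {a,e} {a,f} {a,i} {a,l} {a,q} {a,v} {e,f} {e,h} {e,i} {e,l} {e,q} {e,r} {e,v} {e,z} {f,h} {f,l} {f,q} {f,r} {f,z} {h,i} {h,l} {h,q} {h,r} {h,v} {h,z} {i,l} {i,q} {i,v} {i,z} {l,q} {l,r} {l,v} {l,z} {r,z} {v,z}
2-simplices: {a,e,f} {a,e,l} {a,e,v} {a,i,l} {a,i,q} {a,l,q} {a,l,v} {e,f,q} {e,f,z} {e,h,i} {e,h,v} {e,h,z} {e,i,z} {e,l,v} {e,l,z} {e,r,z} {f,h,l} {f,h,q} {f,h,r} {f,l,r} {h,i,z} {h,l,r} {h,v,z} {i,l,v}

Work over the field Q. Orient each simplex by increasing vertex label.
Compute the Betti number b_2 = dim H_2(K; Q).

n_0=10 n_1=35 n_2=24  [Q]
∂1: piv[ae,af,ai,al,aq,av,eh,er,ez] rk=9  ker:ef,ei,el,eq,ev,fh,fl,fq,fr,fz,hi,hl,hq,hr,hv,hz,il,iq,iv,iz,lq,lr,lv,lz,rz,vz
∂2: piv[aef,ael,aev,ail,aiq,alq,alv,efq,efz,ehi,ehv,ehz,eiz,elz,erz,fhl,fhq,fhr,flr,hvz,ilv] rk=21  ker:elv,hiz,hlr
b_2=(24−21)−0=3

b_2=3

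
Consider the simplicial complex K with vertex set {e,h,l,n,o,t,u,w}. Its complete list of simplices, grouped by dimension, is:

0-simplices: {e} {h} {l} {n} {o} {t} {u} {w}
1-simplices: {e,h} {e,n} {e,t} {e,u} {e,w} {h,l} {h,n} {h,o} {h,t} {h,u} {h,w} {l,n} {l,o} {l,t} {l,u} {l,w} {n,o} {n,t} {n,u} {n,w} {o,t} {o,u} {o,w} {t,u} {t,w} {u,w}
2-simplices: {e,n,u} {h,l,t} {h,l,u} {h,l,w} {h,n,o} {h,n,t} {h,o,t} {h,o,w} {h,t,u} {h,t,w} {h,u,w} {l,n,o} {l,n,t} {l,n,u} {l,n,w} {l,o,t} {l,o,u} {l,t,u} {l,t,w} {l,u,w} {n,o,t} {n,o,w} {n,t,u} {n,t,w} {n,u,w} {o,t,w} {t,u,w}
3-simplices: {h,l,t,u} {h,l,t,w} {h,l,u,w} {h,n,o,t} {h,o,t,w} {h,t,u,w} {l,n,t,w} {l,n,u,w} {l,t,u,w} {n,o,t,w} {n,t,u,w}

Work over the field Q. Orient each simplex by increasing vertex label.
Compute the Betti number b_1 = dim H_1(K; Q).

b_1=3

n_0=8 n_1=26 n_2=27 n_3=11  [Q]
∂1: piv[eh,en,et,eu,ew,hl,ho] rk=7  ker:hn,ht,hu,hw,ln,lo,lt,lu,lw,no,nt,nu,nw,ot,ou,ow,tu,tw,uw
∂2: piv[enu,hlt,hlu,hlw,hno,hnt,hot,how,htu,htw,huw,lno,lnt,lnu,lnw,lou] rk=16  ker:lot,ltu,ltw,luw,not,now,ntu,ntw,nuw,otw,tuw
∂3: piv[hltu,hltw,hluw,hnot,hotw,htuw,lntw,lnuw,notw,ntuw] rk=10  ker:ltuw
b_1=(26−7)−16=3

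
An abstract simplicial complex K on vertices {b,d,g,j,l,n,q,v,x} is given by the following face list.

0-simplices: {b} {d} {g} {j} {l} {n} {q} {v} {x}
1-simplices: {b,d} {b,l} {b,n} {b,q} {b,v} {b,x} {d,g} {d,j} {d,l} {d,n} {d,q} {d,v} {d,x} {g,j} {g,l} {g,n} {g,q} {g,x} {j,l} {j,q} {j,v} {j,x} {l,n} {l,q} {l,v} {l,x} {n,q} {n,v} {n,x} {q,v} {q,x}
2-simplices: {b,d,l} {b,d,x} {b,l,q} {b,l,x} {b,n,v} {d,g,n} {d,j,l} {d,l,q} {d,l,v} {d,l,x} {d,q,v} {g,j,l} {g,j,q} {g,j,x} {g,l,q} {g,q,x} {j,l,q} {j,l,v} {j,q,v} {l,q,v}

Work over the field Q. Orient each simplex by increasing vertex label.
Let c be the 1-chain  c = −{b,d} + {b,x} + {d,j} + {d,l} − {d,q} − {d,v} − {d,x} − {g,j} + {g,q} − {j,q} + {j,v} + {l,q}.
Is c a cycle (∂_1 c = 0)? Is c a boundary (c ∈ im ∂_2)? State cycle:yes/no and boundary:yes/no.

cycle:yes boundary:yes

n_0=9 n_1=31 n_2=20  [Q]
∂1: piv[bd,bl,bn,bq,bv,bx,dg,dj] rk=8  ker:dl,dn,dq,dv,dx,gj,gl,gn,gq,gx,jl,jq,jv,jx,ln,lq,lv,lx,nq,nv,nx,qv,qx
∂2: piv[bdl,bdx,blq,blx,bnv,dgn,djl,dlq,dlv,dqv,gjl,gjq,gjx,glq,gqx,jlv] rk=16  ker:dlx,jlq,jqv,lqv
∂1c = 0
c vs im∂2: reduces to 0 ⇒ boundary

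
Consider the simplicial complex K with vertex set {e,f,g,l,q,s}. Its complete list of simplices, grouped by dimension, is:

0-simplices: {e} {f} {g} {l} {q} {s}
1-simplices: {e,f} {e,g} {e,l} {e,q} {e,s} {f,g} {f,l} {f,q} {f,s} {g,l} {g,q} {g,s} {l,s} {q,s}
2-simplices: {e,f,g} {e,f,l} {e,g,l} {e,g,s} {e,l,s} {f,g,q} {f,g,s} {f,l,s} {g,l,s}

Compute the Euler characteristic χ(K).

χ(K)=1

n_0=6 n_1=14 n_2=9
χ=+6−14+9=1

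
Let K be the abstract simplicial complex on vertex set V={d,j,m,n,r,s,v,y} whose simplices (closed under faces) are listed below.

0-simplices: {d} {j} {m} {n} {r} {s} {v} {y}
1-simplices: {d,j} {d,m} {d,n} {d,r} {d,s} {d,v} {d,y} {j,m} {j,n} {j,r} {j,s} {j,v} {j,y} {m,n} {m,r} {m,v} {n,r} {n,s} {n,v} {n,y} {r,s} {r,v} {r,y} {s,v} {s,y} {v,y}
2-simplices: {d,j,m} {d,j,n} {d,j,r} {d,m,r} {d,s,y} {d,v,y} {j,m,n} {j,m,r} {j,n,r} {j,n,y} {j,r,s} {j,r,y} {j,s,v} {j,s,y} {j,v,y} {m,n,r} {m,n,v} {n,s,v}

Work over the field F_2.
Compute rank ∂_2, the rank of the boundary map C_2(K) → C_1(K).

rank∂_2=16

n_0=8 n_1=26 n_2=18  [Z2]
∂1: piv[dj,dm,dn,dr,ds,dv,dy] rk=7  ker:jm,jn,jr,js,jv,jy,mn,mr,mv,nr,ns,nv,ny,rs,rv,ry,sv,sy,vy
∂2: piv[djm,djn,djr,dmr,dsy,dvy,jmn,jnr,jny,jrs,jry,jsv,jsy,jvy,mnv,nsv] rk=16  ker:jmr,mnr
rk∂_2=16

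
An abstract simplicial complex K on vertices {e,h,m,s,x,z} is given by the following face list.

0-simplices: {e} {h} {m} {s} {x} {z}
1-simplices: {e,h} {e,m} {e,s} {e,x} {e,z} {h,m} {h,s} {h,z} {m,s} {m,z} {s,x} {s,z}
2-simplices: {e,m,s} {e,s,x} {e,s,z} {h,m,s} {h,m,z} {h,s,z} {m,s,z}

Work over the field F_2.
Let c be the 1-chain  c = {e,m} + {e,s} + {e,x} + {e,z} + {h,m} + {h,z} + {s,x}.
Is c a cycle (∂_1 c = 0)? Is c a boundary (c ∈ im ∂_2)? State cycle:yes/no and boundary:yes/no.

n_0=6 n_1=12 n_2=7  [Z2]
∂1: piv[eh,em,es,ex,ez] rk=5  ker:hm,hs,hz,ms,mz,sx,sz
∂2: piv[ems,esx,esz,hms,hmz,hsz] rk=6  ker:msz
∂1c = 0
c vs im∂2: reduces to 0 ⇒ boundary

cycle:yes boundary:yes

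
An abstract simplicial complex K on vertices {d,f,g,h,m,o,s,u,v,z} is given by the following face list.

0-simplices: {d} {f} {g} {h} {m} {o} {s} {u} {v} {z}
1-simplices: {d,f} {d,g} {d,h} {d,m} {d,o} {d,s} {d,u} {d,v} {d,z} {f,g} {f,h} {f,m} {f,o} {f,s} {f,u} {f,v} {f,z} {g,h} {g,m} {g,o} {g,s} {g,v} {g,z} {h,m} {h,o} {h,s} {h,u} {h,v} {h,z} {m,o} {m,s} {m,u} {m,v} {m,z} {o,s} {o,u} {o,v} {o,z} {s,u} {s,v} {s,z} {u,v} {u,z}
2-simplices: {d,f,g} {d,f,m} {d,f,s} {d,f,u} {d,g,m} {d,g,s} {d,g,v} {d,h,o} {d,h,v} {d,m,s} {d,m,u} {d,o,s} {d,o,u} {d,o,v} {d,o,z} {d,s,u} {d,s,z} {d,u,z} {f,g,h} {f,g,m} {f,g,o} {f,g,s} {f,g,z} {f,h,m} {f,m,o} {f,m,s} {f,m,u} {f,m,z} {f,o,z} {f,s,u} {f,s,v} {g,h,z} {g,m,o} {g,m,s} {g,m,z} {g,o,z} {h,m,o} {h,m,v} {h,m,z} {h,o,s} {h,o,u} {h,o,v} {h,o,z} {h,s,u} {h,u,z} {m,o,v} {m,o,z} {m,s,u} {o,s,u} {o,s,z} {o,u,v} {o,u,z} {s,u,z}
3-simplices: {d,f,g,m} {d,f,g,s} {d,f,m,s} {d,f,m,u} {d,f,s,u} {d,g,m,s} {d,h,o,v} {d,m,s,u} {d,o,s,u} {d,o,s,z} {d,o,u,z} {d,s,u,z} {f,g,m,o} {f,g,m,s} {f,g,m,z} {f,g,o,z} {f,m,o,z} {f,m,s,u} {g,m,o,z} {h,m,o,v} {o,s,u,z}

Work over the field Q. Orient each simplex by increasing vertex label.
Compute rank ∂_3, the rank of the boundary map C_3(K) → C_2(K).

rank∂_3=17

n_0=10 n_1=43 n_2=53 n_3=21  [Q]
∂1: piv[df,dg,dh,dm,do,ds,du,dv,dz] rk=9  ker:fg,fh,fm,fo,fs,fu,fv,fz,gh,gm,go,gs,gv,gz,hm,ho,hs,hu,hv,hz,mo,ms,mu,mv,mz,os,ou,ov,oz,su,sv,sz,uv,uz
∂2: piv[dfg,dfm,dfs,dfu,dgm,dgs,dgv,dho,dhv,dms,dmu,dos,dou,dov,doz,dsu,dsz,duz,fgh,fgo,fgz,fhm,fmo,fmz,foz,fsv,ghz,hmo,hmv,hos,hou,ouv] rk=32  ker:fgm,fgs,fms,fmu,fsu,gmo,gms,gmz,goz,hmz,hov,hoz,hsu,huz,mov,moz,msu,osu,osz,ouz,suz
∂3: piv[dfgm,dfgs,dfms,dfmu,dfsu,dgms,dhov,dmsu,dosu,dosz,douz,dsuz,fgmo,fgmz,fgoz,fmoz,hmov] rk=17  ker:fgms,fmsu,gmoz,osuz
rk∂_3=17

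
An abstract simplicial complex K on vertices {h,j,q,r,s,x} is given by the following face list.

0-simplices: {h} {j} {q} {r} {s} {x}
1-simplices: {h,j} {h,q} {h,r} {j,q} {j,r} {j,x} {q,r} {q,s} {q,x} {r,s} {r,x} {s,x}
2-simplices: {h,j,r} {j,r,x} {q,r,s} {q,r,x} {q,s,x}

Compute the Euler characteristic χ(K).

χ(K)=-1

n_0=6 n_1=12 n_2=5
χ=+6−12+5=-1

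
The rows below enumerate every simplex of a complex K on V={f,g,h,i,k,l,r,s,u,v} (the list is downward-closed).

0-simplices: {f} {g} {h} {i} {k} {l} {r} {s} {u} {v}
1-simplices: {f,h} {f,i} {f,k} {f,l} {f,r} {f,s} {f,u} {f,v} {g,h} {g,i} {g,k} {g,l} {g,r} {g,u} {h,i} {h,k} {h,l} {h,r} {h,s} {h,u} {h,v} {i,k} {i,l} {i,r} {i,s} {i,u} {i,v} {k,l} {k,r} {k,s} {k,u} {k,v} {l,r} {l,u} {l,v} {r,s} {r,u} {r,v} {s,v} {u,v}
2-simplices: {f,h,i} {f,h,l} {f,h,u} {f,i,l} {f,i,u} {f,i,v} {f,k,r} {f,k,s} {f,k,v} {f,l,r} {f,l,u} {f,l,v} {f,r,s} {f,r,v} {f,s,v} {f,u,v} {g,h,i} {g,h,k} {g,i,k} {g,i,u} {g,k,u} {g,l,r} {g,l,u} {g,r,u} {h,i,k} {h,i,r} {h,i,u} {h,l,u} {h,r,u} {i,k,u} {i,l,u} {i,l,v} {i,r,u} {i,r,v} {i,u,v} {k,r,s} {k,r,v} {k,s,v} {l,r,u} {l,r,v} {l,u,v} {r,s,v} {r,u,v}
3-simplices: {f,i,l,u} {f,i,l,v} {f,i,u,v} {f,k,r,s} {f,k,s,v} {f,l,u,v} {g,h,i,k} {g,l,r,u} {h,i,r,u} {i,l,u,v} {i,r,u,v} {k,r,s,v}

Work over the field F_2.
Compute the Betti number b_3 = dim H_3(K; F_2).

n_0=10 n_1=40 n_2=43 n_3=12  [Z2]
∂1: piv[fh,fi,fk,fl,fr,fs,fu,fv,gh] rk=9  ker:gi,gk,gl,gr,gu,hi,hk,hl,hr,hs,hu,hv,ik,il,ir,is,iu,iv,kl,kr,ks,ku,kv,lr,lu,lv,rs,ru,rv,sv,uv
∂2: piv[fhi,fhl,fhu,fil,fiu,fiv,fkr,fks,fkv,flr,flu,flv,frs,frv,fsv,fuv,ghi,ghk,gik,giu,gku,glr,glu,gru,hir,hru] rk=26  ker:hik,hiu,hlu,iku,ilu,ilv,iru,irv,iuv,krs,krv,ksv,lru,lrv,luv,rsv,ruv
∂3: piv[filu,filv,fiuv,fkrs,fksv,fluv,ghik,glru,hiru,iruv,krsv] rk=11  ker:iluv
b_3=(12−11)−0=1

b_3=1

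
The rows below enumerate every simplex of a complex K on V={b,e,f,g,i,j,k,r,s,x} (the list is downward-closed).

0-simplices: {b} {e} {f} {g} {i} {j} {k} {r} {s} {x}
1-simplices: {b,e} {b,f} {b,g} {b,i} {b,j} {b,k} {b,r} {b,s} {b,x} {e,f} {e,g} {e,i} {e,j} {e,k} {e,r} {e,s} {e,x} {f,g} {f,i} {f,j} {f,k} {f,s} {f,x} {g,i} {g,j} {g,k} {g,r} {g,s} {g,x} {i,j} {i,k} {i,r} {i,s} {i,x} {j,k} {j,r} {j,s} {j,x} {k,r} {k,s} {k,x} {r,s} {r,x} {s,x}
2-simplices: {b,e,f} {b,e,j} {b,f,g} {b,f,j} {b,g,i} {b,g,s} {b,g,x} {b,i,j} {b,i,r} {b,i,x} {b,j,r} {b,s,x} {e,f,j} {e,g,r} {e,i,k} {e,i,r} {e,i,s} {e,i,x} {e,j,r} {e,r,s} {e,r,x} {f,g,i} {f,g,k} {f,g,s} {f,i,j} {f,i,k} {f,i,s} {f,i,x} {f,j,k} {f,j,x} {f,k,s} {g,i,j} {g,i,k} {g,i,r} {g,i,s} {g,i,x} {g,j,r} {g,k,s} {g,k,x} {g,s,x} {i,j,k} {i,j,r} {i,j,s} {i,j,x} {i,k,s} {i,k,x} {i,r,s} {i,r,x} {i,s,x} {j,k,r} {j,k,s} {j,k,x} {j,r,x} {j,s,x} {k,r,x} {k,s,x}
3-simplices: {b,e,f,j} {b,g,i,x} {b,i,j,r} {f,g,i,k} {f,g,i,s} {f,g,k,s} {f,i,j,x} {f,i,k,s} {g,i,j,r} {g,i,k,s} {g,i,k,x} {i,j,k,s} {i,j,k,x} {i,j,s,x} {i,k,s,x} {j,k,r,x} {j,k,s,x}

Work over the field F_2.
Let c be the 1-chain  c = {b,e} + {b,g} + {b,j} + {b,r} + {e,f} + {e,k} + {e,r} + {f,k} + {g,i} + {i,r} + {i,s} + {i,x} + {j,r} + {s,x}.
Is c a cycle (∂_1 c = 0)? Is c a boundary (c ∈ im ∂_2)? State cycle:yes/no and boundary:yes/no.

cycle:yes boundary:yes

n_0=10 n_1=44 n_2=56 n_3=17  [Z2]
∂1: piv[be,bf,bg,bi,bj,bk,br,bs,bx] rk=9  ker:ef,eg,ei,ej,ek,er,es,ex,fg,fi,fj,fk,fs,fx,gi,gj,gk,gr,gs,gx,ij,ik,ir,is,ix,jk,jr,js,jx,kr,ks,kx,rs,rx,sx
∂2: piv[bef,bej,bfg,bfj,bgi,bgs,bgx,bij,bir,bix,bjr,bsx,egr,eik,eir,eis,eix,ejr,ers,erx,fgi,fgk,fgs,fik,fis,fix,fjk,fjx,fks,gij,gir,gkx,ijs,jkr] rk=34  ker:efj,fij,gik,gis,gix,gjr,gks,gsx,ijk,ijr,ijx,iks,ikx,irs,irx,isx,jks,jkx,jrx,jsx,krx,ksx
∂3: piv[befj,bgix,bijr,fgik,fgis,fgks,fijx,fiks,gijr,gikx,ijks,ijkx,ijsx,iksx,jkrx] rk=15  ker:giks,jksx
∂1c = 0
c vs im∂2: reduces to 0 ⇒ boundary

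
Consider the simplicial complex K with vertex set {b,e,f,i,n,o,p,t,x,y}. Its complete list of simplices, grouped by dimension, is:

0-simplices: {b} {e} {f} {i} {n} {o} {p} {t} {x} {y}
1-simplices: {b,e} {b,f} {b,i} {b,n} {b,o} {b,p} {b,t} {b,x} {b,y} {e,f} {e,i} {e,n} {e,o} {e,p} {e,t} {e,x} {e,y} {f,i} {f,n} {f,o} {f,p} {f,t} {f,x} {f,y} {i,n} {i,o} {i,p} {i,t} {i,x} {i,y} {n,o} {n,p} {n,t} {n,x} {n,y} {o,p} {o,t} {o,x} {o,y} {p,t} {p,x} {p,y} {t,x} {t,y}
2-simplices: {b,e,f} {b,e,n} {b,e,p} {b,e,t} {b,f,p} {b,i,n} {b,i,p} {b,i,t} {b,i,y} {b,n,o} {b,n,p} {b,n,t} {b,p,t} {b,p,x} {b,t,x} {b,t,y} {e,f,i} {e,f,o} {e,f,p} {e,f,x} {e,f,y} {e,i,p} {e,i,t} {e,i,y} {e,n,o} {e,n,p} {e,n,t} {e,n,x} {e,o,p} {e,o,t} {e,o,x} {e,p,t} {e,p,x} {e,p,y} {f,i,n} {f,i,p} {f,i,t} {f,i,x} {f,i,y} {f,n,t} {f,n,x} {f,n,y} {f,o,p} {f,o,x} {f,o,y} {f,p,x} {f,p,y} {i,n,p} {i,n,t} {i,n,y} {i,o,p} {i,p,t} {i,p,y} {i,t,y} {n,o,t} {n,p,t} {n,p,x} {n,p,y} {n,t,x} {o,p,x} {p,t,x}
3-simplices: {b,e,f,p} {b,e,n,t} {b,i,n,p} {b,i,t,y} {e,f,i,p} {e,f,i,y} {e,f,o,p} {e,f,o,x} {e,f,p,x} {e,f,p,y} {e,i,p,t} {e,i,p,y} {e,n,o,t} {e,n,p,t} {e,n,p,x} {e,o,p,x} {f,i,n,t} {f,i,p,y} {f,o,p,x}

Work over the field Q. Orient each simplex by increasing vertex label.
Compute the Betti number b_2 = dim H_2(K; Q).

b_2=9

n_0=10 n_1=44 n_2=61 n_3=19  [Q]
∂1: piv[be,bf,bi,bn,bo,bp,bt,bx,by] rk=9  ker:ef,ei,en,eo,ep,et,ex,ey,fi,fn,fo,fp,ft,fx,fy,in,io,ip,it,ix,iy,no,np,nt,nx,ny,op,ot,ox,oy,pt,px,py,tx,ty
∂2: piv[bef,ben,bep,bet,bfp,bin,bip,bit,biy,bno,bnp,bnt,bpt,bpx,btx,bty,efi,efo,efx,efy,eip,eiy,eno,enx,eop,eot,eox,epx,epy,fin,fit,fix,fny,foy,iop] rk=35  ker:efp,eit,enp,ent,ept,fip,fiy,fnt,fnx,fop,fox,fpx,fpy,inp,int,iny,ipt,ipy,ity,not,npt,npx,npy,ntx,opx,ptx
∂3: piv[befp,bent,binp,bity,efip,efiy,efop,efox,efpx,efpy,eipt,eipy,enot,enpt,enpx,eopx,fint] rk=17  ker:fipy,fopx
b_2=(61−35)−17=9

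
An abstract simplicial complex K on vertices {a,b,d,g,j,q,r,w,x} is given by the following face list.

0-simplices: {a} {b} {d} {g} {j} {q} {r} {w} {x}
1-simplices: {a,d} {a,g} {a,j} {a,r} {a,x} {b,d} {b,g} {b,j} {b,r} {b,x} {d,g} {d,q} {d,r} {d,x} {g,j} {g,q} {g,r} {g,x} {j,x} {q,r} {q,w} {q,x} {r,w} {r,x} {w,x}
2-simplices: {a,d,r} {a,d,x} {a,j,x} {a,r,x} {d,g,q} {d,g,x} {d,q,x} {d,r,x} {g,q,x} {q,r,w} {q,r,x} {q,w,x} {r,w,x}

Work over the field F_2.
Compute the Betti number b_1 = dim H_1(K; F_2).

n_0=9 n_1=25 n_2=13  [Z2]
∂1: piv[ad,ag,aj,ar,ax,bd,dq,qw] rk=8  ker:bg,bj,br,bx,dg,dr,dx,gj,gq,gr,gx,jx,qr,qx,rw,rx,wx
∂2: piv[adr,adx,ajx,arx,dgq,dgx,dqx,qrw,qrx,qwx] rk=10  ker:drx,gqx,rwx
b_1=(25−8)−10=7

b_1=7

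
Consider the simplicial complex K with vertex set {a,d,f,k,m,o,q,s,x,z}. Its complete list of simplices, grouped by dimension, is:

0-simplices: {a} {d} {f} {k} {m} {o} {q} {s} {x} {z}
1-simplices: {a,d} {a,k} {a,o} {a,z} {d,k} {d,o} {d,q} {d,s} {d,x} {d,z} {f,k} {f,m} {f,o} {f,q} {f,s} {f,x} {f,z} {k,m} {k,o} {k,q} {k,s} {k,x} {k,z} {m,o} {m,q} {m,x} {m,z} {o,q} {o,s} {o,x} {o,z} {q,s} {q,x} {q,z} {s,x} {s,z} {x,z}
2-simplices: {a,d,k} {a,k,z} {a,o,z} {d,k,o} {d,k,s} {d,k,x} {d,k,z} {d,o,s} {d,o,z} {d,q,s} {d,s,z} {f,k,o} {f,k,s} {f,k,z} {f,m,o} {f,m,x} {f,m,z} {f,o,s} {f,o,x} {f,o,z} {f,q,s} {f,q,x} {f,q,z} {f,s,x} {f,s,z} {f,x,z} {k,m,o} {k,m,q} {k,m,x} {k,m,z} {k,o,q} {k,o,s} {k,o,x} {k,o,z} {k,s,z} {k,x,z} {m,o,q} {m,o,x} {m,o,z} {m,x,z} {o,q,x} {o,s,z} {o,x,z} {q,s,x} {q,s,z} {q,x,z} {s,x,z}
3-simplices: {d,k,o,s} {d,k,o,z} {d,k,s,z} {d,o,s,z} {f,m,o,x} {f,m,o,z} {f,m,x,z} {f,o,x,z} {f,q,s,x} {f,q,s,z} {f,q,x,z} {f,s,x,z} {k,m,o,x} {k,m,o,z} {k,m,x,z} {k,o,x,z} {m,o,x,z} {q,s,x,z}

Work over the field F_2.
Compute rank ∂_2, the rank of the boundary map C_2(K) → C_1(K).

rank∂_2=28

n_0=10 n_1=37 n_2=47 n_3=18  [Z2]
∂1: piv[ad,ak,ao,az,dq,ds,dx,fk,fm] rk=9  ker:dk,do,dz,fo,fq,fs,fx,fz,km,ko,kq,ks,kx,kz,mo,mq,mx,mz,oq,os,ox,oz,qs,qx,qz,sx,sz,xz
∂2: piv[adk,akz,aoz,dko,dks,dkx,dkz,dos,doz,dqs,dsz,fko,fks,fkz,fmo,fmx,fmz,fox,fqs,fqx,fqz,fsx,fxz,kmo,kmq,kmx,koq,oqx] rk=28  ker:fos,foz,fsz,kmz,kos,kox,koz,ksz,kxz,moq,mox,moz,mxz,osz,oxz,qsx,qsz,qxz,sxz
∂3: piv[dkos,dkoz,dksz,dosz,fmox,fmoz,fmxz,foxz,fqsx,fqsz,fqxz,fsxz,kmox,kmoz,kmxz] rk=15  ker:koxz,moxz,qsxz
rk∂_2=28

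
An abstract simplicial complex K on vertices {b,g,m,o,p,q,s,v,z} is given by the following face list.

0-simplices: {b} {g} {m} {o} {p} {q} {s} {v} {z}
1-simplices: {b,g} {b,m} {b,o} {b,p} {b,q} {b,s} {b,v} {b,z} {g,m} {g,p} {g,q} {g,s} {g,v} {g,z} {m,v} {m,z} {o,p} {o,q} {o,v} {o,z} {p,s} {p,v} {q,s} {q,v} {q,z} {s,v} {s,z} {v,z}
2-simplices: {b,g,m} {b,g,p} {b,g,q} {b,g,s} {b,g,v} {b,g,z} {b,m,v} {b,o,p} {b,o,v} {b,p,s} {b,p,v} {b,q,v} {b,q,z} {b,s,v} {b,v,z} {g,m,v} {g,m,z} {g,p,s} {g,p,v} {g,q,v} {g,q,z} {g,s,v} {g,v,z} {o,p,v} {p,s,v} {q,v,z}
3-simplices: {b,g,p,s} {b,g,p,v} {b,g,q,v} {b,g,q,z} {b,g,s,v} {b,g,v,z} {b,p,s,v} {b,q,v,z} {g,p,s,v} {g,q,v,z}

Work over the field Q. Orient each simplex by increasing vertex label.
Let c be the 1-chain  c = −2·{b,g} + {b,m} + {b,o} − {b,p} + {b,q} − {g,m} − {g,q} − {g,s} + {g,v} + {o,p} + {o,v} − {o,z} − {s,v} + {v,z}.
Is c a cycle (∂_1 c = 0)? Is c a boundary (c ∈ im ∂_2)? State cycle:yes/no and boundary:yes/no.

cycle:yes boundary:no

n_0=9 n_1=28 n_2=26 n_3=10  [Q]
∂1: piv[bg,bm,bo,bp,bq,bs,bv,bz] rk=8  ker:gm,gp,gq,gs,gv,gz,mv,mz,op,oq,ov,oz,ps,pv,qs,qv,qz,sv,sz,vz
∂2: piv[bgm,bgp,bgq,bgs,bgv,bgz,bmv,bop,bov,bps,bpv,bqv,bqz,bsv,bvz,gmz] rk=16  ker:gmv,gps,gpv,gqv,gqz,gsv,gvz,opv,psv,qvz
∂3: piv[bgps,bgpv,bgqv,bgqz,bgsv,bgvz,bpsv,bqvz] rk=8  ker:gpsv,gqvz
∂1c = 0
c vs im∂2: residual ≠ 0 ⇒ not boundary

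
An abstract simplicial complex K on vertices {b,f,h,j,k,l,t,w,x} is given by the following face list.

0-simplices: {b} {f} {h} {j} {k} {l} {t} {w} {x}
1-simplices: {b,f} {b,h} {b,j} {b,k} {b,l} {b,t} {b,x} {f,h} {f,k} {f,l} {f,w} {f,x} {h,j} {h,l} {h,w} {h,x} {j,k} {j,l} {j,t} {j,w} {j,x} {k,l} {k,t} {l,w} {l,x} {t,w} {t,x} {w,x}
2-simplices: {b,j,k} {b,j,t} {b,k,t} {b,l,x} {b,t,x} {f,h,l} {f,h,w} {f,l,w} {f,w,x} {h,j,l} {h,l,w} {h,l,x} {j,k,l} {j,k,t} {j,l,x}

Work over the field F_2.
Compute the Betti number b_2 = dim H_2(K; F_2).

b_2=2

n_0=9 n_1=28 n_2=15  [Z2]
∂1: piv[bf,bh,bj,bk,bl,bt,bx,fw] rk=8  ker:fh,fk,fl,fx,hj,hl,hw,hx,jk,jl,jt,jw,jx,kl,kt,lw,lx,tw,tx,wx
∂2: piv[bjk,bjt,bkt,blx,btx,fhl,fhw,flw,fwx,hjl,hlx,jkl,jlx] rk=13  ker:hlw,jkt
b_2=(15−13)−0=2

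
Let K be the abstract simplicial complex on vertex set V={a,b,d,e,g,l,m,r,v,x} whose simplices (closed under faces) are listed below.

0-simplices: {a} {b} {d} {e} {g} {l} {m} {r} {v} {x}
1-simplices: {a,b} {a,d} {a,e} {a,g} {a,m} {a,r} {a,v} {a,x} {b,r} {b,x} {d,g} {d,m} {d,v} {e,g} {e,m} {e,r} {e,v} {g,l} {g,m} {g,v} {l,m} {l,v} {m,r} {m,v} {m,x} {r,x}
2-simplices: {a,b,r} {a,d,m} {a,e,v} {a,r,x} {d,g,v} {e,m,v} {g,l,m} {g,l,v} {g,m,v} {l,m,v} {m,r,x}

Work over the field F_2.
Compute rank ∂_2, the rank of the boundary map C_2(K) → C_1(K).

n_0=10 n_1=26 n_2=11  [Z2]
∂1: piv[ab,ad,ae,ag,am,ar,av,ax,gl] rk=9  ker:br,bx,dg,dm,dv,eg,em,er,ev,gm,gv,lm,lv,mr,mv,mx,rx
∂2: piv[abr,adm,aev,arx,dgv,emv,glm,glv,gmv,mrx] rk=10  ker:lmv
rk∂_2=10

rank∂_2=10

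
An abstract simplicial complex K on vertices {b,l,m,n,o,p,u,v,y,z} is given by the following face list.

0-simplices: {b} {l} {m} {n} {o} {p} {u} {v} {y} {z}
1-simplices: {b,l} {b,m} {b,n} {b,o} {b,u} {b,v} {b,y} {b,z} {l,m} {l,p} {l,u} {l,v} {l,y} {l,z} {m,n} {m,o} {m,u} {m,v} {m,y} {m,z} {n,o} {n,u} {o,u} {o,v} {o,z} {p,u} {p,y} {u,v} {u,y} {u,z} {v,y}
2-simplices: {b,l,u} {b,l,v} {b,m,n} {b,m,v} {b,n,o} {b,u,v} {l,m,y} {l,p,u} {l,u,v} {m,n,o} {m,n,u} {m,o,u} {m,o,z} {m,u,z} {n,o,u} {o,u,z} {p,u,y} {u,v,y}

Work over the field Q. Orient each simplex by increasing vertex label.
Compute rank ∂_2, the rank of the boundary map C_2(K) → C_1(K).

rank∂_2=15

n_0=10 n_1=31 n_2=18  [Q]
∂1: piv[bl,bm,bn,bo,bu,bv,by,bz,lp] rk=9  ker:lm,lu,lv,ly,lz,mn,mo,mu,mv,my,mz,no,nu,ou,ov,oz,pu,py,uv,uy,uz,vy
∂2: piv[blu,blv,bmn,bmv,bno,buv,lmy,lpu,mno,mnu,mou,moz,muz,puy,uvy] rk=15  ker:luv,nou,ouz
rk∂_2=15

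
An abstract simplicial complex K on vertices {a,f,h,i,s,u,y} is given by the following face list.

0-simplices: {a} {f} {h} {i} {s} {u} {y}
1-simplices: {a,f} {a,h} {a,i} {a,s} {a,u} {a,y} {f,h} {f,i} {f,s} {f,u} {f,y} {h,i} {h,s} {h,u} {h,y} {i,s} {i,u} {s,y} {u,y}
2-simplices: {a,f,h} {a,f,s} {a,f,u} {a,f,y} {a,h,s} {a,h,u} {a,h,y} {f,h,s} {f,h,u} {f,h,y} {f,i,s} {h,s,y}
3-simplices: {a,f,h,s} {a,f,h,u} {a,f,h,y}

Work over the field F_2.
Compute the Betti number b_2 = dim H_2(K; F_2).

n_0=7 n_1=19 n_2=12 n_3=3  [Z2]
∂1: piv[af,ah,ai,as,au,ay] rk=6  ker:fh,fi,fs,fu,fy,hi,hs,hu,hy,is,iu,sy,uy
∂2: piv[afh,afs,afu,afy,ahs,ahu,ahy,fis,hsy] rk=9  ker:fhs,fhu,fhy
∂3: piv[afhs,afhu,afhy] rk=3
b_2=(12−9)−3=0

b_2=0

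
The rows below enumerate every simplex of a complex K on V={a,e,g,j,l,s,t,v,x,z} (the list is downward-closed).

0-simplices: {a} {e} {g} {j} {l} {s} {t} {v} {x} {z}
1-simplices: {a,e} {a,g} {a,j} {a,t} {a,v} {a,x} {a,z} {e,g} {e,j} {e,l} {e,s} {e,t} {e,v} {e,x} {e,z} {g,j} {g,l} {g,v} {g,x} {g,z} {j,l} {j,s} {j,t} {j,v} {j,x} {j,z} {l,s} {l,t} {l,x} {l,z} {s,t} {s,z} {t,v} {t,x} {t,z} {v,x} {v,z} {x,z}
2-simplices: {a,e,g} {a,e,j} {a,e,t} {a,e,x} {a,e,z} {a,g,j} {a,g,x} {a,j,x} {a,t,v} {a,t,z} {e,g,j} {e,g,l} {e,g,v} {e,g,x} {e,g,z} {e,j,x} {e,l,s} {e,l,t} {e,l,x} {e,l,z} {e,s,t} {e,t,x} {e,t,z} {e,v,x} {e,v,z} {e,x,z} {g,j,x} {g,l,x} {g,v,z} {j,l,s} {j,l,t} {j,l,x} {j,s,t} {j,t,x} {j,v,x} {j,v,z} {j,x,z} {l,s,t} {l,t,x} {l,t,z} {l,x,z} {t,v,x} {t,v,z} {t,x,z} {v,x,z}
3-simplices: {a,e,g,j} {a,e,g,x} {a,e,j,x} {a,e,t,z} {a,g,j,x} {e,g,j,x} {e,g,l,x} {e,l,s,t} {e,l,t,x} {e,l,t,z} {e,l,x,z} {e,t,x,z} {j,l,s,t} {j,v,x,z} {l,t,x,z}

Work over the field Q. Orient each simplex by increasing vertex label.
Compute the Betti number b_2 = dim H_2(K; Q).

n_0=10 n_1=38 n_2=45 n_3=15  [Q]
∂1: piv[ae,ag,aj,at,av,ax,az,el,es] rk=9  ker:eg,ej,et,ev,ex,ez,gj,gl,gv,gx,gz,jl,js,jt,jv,jx,jz,ls,lt,lx,lz,st,sz,tv,tx,tz,vx,vz,xz
∂2: piv[aeg,aej,aet,aex,aez,agj,agx,ajx,atv,atz,egl,egv,egz,els,elt,elx,elz,est,etx,evx,evz,exz,jls,jlt,jlx,jvx,jvz,tvx] rk=28  ker:egj,egx,ejx,etz,gjx,glx,gvz,jst,jtx,jxz,lst,ltx,ltz,lxz,tvz,txz,vxz
∂3: piv[aegj,aegx,aejx,aetz,agjx,eglx,elst,eltx,eltz,elxz,etxz,jlst,jvxz] rk=13  ker:egjx,ltxz
b_2=(45−28)−13=4

b_2=4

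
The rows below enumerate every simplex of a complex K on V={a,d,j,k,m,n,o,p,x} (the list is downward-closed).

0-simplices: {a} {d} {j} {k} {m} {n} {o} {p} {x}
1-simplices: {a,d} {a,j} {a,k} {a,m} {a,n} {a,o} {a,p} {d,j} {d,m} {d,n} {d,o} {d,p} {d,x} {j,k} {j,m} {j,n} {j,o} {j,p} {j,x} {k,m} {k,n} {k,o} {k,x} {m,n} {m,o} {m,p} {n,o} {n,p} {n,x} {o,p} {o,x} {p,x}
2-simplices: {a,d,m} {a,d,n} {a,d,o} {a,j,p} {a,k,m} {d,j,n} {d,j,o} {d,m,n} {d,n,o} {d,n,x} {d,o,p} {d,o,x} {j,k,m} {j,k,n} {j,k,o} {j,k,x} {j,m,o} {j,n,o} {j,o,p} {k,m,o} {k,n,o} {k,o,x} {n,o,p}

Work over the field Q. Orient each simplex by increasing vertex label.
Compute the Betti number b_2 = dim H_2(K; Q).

b_2=3

n_0=9 n_1=32 n_2=23  [Q]
∂1: piv[ad,aj,ak,am,an,ao,ap,dx] rk=8  ker:dj,dm,dn,do,dp,jk,jm,jn,jo,jp,jx,km,kn,ko,kx,mn,mo,mp,no,np,nx,op,ox,px
∂2: piv[adm,adn,ado,ajp,akm,djn,djo,dmn,dno,dnx,dop,dox,jkm,jkn,jko,jkx,jmo,jop,kox,nop] rk=20  ker:jno,kmo,kno
b_2=(23−20)−0=3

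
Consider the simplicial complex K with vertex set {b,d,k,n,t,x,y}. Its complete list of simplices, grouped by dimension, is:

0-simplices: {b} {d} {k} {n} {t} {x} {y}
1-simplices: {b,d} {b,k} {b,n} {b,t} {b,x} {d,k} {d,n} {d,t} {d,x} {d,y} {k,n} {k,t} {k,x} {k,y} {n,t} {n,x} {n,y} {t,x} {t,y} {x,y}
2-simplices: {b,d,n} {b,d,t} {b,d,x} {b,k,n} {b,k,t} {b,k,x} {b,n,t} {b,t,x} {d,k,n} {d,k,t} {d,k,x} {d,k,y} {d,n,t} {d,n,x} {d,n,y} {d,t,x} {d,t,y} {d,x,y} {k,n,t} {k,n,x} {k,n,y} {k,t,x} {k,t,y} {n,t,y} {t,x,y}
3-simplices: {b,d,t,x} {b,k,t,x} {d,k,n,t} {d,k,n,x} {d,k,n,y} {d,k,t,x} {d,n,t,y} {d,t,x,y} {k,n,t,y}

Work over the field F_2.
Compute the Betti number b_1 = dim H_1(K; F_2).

n_0=7 n_1=20 n_2=25 n_3=9  [Z2]
∂1: piv[bd,bk,bn,bt,bx,dy] rk=6  ker:dk,dn,dt,dx,kn,kt,kx,ky,nt,nx,ny,tx,ty,xy
∂2: piv[bdn,bdt,bdx,bkn,bkt,bkx,bnt,btx,dkn,dky,dnx,dny,dty,dxy] rk=14  ker:dkt,dkx,dnt,dtx,knt,knx,kny,ktx,kty,nty,txy
∂3: piv[bdtx,bktx,dknt,dknx,dkny,dktx,dnty,dtxy,knty] rk=9
b_1=(20−6)−14=0

b_1=0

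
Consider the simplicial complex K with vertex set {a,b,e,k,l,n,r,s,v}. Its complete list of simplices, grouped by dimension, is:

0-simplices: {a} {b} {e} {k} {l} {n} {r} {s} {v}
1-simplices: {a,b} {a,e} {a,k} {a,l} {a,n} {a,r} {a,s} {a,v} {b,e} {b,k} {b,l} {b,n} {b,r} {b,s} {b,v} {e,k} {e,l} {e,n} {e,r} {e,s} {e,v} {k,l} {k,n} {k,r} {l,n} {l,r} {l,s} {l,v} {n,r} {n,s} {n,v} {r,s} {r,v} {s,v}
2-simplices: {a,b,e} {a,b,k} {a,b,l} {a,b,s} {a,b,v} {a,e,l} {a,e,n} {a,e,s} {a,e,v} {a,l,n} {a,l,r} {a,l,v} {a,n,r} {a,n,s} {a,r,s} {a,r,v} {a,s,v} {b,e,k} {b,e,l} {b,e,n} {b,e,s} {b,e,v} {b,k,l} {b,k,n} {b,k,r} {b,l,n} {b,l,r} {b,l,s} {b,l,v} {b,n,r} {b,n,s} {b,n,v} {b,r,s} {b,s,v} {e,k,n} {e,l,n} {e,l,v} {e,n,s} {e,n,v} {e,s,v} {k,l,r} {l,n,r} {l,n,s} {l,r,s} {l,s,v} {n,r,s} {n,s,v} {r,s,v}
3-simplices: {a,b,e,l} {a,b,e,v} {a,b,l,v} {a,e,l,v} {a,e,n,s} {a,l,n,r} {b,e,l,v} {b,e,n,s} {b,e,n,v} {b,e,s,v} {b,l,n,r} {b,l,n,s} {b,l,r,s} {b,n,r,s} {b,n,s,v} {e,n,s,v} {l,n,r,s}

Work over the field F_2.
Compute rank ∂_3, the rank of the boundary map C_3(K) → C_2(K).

rank∂_3=14

n_0=9 n_1=34 n_2=48 n_3=17  [Z2]
∂1: piv[ab,ae,ak,al,an,ar,as,av] rk=8  ker:be,bk,bl,bn,br,bs,bv,ek,el,en,er,es,ev,kl,kn,kr,ln,lr,ls,lv,nr,ns,nv,rs,rv,sv
∂2: piv[abe,abk,abl,abs,abv,ael,aen,aes,aev,aln,alr,alv,anr,ans,ars,arv,asv,bek,ben,bkl,bkn,bkr,blr,bls,bnv] rk=25  ker:bel,bes,bev,bln,blv,bnr,bns,brs,bsv,ekn,eln,elv,ens,env,esv,klr,lnr,lns,lrs,lsv,nrs,nsv,rsv
∂3: piv[abel,abev,ablv,aelv,aens,alnr,bens,benv,besv,blnr,blns,blrs,bnrs,bnsv] rk=14  ker:belv,ensv,lnrs
rk∂_3=14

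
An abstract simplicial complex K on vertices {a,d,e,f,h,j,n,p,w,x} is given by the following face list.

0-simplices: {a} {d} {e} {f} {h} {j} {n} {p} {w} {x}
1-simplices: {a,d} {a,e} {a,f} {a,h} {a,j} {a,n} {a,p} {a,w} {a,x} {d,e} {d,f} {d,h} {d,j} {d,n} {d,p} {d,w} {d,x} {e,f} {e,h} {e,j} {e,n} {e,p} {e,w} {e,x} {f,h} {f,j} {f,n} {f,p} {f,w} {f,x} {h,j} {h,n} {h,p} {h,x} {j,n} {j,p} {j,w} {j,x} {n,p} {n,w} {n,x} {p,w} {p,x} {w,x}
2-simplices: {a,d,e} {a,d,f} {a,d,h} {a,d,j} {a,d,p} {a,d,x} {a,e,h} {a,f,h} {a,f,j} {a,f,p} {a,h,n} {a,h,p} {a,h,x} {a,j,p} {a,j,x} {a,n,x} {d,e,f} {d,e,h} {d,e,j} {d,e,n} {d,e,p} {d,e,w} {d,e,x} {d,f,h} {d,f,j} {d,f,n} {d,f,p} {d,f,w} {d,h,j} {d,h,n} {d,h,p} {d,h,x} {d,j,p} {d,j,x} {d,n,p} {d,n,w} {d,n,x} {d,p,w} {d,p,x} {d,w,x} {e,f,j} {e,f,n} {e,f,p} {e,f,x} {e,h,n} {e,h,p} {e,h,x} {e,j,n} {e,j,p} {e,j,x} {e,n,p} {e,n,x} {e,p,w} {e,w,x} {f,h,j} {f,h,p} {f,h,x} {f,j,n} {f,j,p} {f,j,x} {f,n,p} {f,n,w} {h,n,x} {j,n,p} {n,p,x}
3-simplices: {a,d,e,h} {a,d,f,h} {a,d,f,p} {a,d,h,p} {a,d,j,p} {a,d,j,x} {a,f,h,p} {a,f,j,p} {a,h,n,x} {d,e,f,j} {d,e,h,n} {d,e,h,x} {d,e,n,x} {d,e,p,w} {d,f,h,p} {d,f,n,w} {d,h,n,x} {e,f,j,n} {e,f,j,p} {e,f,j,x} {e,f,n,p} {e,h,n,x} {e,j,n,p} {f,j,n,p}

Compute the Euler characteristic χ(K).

n_0=10 n_1=44 n_2=65 n_3=24
χ=+10−44+65−24=7

χ(K)=7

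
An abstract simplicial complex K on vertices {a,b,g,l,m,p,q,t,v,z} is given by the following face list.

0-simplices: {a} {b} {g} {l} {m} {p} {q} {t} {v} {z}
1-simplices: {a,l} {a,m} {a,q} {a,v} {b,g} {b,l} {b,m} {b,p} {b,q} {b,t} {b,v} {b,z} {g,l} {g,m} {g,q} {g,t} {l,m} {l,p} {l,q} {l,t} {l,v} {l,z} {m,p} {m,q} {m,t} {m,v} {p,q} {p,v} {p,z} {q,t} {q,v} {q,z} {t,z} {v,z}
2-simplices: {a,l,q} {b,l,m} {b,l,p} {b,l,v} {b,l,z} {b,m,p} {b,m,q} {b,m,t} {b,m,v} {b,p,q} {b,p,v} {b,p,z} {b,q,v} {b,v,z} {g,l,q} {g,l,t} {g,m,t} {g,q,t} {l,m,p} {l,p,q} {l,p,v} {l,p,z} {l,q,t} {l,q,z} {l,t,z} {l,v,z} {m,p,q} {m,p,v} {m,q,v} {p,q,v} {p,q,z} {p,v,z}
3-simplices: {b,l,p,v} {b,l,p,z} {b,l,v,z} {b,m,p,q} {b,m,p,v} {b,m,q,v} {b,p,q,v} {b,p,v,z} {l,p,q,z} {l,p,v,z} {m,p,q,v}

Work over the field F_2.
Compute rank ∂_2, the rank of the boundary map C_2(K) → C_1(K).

n_0=10 n_1=34 n_2=32 n_3=11  [Z2]
∂1: piv[al,am,aq,av,bg,bl,bp,bt,bz] rk=9  ker:bm,bq,bv,gl,gm,gq,gt,lm,lp,lq,lt,lv,lz,mp,mq,mt,mv,pq,pv,pz,qt,qv,qz,tz,vz
∂2: piv[alq,blm,blp,blv,blz,bmp,bmq,bmt,bmv,bpq,bpv,bpz,bqv,bvz,glq,glt,gmt,gqt,lpq,lqz,ltz] rk=21  ker:lmp,lpv,lpz,lqt,lvz,mpq,mpv,mqv,pqv,pqz,pvz
∂3: piv[blpv,blpz,blvz,bmpq,bmpv,bmqv,bpqv,bpvz,lpqz] rk=9  ker:lpvz,mpqv
rk∂_2=21

rank∂_2=21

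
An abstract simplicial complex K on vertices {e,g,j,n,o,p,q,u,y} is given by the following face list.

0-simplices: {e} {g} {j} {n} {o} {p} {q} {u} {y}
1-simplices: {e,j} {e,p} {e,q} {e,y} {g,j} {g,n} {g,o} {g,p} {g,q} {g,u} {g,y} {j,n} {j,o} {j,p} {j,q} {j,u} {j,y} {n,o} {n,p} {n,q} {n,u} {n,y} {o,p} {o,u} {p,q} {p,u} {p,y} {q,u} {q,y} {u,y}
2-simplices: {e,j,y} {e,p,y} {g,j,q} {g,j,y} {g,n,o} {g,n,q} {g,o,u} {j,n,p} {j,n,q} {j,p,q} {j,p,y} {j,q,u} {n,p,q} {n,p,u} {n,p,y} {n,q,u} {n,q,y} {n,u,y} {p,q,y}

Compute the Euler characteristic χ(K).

χ(K)=-2

n_0=9 n_1=30 n_2=19
χ=+9−30+19=-2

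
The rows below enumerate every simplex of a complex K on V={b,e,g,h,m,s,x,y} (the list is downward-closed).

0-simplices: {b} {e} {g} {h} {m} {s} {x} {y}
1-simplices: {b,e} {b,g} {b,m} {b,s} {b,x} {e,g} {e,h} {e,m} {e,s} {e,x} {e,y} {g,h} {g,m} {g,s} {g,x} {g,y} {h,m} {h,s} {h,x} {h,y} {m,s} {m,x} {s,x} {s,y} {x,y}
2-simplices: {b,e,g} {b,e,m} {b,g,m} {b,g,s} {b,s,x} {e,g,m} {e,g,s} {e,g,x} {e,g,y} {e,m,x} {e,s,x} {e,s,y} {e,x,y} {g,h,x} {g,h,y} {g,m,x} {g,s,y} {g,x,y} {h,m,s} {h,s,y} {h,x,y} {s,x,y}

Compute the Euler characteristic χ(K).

χ(K)=5

n_0=8 n_1=25 n_2=22
χ=+8−25+22=5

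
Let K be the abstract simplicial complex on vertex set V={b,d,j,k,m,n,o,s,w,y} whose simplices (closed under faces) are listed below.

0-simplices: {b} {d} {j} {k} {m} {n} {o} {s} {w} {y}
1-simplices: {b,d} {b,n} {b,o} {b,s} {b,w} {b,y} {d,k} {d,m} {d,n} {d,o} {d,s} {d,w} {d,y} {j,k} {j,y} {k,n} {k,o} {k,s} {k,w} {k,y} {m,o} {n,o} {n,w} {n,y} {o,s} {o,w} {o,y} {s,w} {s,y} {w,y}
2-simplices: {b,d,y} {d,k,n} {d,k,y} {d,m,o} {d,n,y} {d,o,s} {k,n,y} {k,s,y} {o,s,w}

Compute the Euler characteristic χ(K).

n_0=10 n_1=30 n_2=9
χ=+10−30+9=-11

χ(K)=-11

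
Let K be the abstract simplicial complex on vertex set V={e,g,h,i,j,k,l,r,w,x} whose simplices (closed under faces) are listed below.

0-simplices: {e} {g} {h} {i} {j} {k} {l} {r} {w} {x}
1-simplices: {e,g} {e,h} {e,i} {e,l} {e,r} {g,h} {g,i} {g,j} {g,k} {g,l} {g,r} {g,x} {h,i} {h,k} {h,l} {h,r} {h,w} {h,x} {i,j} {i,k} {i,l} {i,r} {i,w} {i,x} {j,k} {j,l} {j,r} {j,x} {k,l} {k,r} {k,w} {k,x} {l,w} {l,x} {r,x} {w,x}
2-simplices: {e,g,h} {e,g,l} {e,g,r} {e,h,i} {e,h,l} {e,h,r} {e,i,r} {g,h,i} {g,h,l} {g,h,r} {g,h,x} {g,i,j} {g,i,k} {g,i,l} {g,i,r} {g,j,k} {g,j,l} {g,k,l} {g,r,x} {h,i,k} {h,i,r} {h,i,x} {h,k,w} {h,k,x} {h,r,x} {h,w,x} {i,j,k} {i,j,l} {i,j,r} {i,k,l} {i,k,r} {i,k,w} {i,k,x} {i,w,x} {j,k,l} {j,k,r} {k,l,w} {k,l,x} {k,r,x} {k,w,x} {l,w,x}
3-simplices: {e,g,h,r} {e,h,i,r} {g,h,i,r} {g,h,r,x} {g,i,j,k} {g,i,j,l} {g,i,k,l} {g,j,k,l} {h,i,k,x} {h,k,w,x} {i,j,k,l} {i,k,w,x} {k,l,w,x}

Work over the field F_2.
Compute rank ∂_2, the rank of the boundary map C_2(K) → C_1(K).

n_0=10 n_1=36 n_2=41 n_3=13  [Z2]
∂1: piv[eg,eh,ei,el,er,gj,gk,gx,hw] rk=9  ker:gh,gi,gl,gr,hi,hk,hl,hr,hx,ij,ik,il,ir,iw,ix,jk,jl,jr,jx,kl,kr,kw,kx,lw,lx,rx,wx
∂2: piv[egh,egl,egr,ehi,ehl,ehr,eir,ghi,ghx,gij,gik,gil,gjk,gjl,gkl,grx,hik,hix,hkw,hkx,hwx,ijr,ikr,ikw,klw,klx] rk=26  ker:ghl,ghr,gir,hir,hrx,ijk,ijl,ikl,ikx,iwx,jkl,jkr,krx,kwx,lwx
∂3: piv[eghr,ehir,ghir,ghrx,gijk,gijl,gikl,gjkl,hikx,hkwx,ikwx,klwx] rk=12  ker:ijkl
rk∂_2=26

rank∂_2=26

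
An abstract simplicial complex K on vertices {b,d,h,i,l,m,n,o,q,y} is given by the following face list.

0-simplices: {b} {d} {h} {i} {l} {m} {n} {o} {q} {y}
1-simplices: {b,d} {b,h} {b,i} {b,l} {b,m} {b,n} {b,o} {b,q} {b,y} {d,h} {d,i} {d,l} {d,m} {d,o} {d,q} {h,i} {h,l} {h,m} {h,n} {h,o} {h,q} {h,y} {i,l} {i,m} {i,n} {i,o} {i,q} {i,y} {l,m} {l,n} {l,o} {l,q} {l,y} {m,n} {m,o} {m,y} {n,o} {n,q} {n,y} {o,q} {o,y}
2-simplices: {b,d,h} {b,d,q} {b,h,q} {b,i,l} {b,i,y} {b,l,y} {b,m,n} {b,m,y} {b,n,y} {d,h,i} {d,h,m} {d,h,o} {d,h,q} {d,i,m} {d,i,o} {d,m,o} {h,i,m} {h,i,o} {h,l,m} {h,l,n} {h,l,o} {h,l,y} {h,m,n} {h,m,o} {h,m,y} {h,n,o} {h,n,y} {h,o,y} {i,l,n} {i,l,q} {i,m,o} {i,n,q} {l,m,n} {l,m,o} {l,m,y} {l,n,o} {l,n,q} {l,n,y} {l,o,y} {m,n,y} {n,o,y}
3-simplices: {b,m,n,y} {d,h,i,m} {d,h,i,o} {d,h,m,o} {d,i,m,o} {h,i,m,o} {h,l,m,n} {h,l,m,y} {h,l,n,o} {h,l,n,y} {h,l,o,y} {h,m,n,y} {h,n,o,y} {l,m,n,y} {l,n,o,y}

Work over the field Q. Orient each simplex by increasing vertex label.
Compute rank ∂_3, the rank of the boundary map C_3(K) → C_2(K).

rank∂_3=12

n_0=10 n_1=41 n_2=41 n_3=15  [Q]
∂1: piv[bd,bh,bi,bl,bm,bn,bo,bq,by] rk=9  ker:dh,di,dl,dm,do,dq,hi,hl,hm,hn,ho,hq,hy,il,im,in,io,iq,iy,lm,ln,lo,lq,ly,mn,mo,my,no,nq,ny,oq,oy
∂2: piv[bdh,bdq,bhq,bil,biy,bly,bmn,bmy,bny,dhi,dhm,dho,dim,dio,dmo,hlm,hln,hlo,hly,hmn,hmy,hno,hoy,iln,ilq,inq] rk=26  ker:dhq,him,hio,hmo,hny,imo,lmn,lmo,lmy,lno,lnq,lny,loy,mny,noy
∂3: piv[bmny,dhim,dhio,dhmo,dimo,hlmn,hlmy,hlno,hlny,hloy,hmny,hnoy] rk=12  ker:himo,lmny,lnoy
rk∂_3=12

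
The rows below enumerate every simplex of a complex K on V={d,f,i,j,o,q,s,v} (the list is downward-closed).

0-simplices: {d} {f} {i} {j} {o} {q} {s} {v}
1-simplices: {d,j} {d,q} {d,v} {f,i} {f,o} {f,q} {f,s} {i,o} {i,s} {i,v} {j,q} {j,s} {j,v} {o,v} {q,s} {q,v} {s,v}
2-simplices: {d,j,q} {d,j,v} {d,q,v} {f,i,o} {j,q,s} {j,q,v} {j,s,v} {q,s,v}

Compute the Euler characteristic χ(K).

χ(K)=-1

n_0=8 n_1=17 n_2=8
χ=+8−17+8=-1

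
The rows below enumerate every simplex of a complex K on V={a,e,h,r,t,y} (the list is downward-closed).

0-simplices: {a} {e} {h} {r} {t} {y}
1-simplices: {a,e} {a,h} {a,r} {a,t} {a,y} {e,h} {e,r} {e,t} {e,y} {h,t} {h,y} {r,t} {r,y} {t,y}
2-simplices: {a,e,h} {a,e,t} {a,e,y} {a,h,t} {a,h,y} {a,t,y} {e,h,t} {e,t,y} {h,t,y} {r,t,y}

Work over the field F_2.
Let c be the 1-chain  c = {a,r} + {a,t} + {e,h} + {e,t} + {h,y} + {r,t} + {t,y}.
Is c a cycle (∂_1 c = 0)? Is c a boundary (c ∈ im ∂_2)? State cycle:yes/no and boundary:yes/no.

cycle:yes boundary:no

n_0=6 n_1=14 n_2=10  [Z2]
∂1: piv[ae,ah,ar,at,ay] rk=5  ker:eh,er,et,ey,ht,hy,rt,ry,ty
∂2: piv[aeh,aet,aey,aht,ahy,aty,rty] rk=7  ker:eht,ety,hty
∂1c = 0
c vs im∂2: residual ≠ 0 ⇒ not boundary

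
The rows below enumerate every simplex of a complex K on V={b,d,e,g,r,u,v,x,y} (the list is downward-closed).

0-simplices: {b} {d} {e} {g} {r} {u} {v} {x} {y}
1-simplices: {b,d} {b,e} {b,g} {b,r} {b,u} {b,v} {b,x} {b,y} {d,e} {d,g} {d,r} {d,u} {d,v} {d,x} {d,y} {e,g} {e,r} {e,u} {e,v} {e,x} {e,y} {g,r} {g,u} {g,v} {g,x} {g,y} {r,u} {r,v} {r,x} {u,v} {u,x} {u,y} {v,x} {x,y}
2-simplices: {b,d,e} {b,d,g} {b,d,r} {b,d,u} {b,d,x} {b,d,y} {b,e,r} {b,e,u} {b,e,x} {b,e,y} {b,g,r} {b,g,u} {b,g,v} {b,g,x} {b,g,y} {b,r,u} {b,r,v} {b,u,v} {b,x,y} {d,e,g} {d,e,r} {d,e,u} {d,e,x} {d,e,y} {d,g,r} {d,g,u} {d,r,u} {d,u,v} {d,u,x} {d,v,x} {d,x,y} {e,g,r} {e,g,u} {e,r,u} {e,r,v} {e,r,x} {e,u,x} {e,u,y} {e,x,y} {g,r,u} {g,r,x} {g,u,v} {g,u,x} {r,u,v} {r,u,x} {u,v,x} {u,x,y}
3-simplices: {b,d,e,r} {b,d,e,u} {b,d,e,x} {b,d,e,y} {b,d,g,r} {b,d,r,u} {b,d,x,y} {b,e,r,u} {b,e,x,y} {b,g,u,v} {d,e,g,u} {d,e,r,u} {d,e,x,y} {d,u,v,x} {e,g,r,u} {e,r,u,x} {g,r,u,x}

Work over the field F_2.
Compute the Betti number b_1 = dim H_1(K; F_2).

b_1=0

n_0=9 n_1=34 n_2=47 n_3=17  [Z2]
∂1: piv[bd,be,bg,br,bu,bv,bx,by] rk=8  ker:de,dg,dr,du,dv,dx,dy,eg,er,eu,ev,ex,ey,gr,gu,gv,gx,gy,ru,rv,rx,uv,ux,uy,vx,xy
∂2: piv[bde,bdg,bdr,bdu,bdx,bdy,ber,beu,bex,bey,bgr,bgu,bgv,bgx,bgy,bru,brv,buv,bxy,deg,duv,dux,dvx,erv,erx,euy] rk=26  ker:der,deu,dex,dey,dgr,dgu,dru,dxy,egr,egu,eru,eux,exy,gru,grx,guv,gux,ruv,rux,uvx,uxy
∂3: piv[bder,bdeu,bdex,bdey,bdgr,bdru,bdxy,beru,bexy,bguv,degu,duvx,egru,erux,grux] rk=15  ker:deru,dexy
b_1=(34−8)−26=0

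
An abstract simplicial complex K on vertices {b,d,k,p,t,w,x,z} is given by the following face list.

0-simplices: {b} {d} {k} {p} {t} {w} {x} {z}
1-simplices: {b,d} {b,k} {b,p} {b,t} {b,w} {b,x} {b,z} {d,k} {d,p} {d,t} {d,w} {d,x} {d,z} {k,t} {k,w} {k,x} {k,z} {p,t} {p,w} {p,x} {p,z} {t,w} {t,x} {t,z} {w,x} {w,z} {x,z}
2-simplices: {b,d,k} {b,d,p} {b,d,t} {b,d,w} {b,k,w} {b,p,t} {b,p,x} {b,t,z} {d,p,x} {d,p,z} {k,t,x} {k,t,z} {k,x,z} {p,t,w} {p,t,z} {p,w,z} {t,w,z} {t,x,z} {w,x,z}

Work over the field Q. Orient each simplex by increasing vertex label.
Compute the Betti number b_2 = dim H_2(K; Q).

n_0=8 n_1=27 n_2=19  [Q]
∂1: piv[bd,bk,bp,bt,bw,bx,bz] rk=7  ker:dk,dp,dt,dw,dx,dz,kt,kw,kx,kz,pt,pw,px,pz,tw,tx,tz,wx,wz,xz
∂2: piv[bdk,bdp,bdt,bdw,bkw,bpt,bpx,btz,dpx,dpz,ktx,ktz,kxz,ptw,ptz,pwz,wxz] rk=17  ker:twz,txz
b_2=(19−17)−0=2

b_2=2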